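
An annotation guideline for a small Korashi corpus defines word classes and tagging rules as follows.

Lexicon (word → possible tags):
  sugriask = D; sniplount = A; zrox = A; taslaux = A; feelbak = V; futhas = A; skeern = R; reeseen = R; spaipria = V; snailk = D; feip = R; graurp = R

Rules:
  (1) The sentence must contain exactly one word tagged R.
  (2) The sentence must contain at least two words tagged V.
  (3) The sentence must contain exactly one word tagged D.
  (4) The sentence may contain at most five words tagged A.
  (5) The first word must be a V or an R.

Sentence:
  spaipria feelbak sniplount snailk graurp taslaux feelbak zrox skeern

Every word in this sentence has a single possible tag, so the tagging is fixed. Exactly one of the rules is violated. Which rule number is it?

Fixed tagging: V V A D R A V A R.
Rule check: R1 fails, R2 ok, R3 ok, R4 ok, R5 ok.
Only rule 1 fails.

1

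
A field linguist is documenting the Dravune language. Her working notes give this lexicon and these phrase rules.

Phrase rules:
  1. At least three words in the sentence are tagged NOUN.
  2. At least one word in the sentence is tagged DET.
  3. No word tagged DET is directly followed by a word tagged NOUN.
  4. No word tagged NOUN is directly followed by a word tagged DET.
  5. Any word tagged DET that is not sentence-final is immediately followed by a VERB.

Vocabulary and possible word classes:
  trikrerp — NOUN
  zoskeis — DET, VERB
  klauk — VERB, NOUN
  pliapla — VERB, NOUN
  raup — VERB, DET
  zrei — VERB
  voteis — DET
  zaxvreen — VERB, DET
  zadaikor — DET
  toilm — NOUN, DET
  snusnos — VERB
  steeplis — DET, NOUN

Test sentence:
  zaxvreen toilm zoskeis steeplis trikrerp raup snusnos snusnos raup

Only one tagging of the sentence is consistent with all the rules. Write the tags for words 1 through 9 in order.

VERB NOUN VERB NOUN NOUN VERB VERB VERB DET

Candidates per position — 1:zaxvreen {VERB,DET}; 2:toilm {NOUN,DET}; 3:zoskeis {DET,VERB}; 4:steeplis {DET,NOUN}; 5:trikrerp {NOUN}; 6:raup {VERB,DET}; 7:snusnos {VERB}; 8:snusnos {VERB}; 9:raup {VERB,DET}.
At position 1, choosing DET makes rule 5 impossible to satisfy; hence VERB.
At position 2, choosing DET makes rule 1 impossible to satisfy; hence NOUN.
At position 3, choosing DET makes rule 3 impossible to satisfy; hence VERB.
At position 4, choosing DET makes rule 1 impossible to satisfy; hence NOUN.
At position 6, choosing DET makes rule 4 impossible to satisfy; hence VERB.
At position 9, choosing VERB makes rule 2 impossible to satisfy; hence DET.
That leaves exactly one tagging: VERB NOUN VERB NOUN NOUN VERB VERB VERB DET.
Verifying each rule — rule 1 ok; rule 2 ok; rule 3 ok; rule 4 ok; rule 5 ok.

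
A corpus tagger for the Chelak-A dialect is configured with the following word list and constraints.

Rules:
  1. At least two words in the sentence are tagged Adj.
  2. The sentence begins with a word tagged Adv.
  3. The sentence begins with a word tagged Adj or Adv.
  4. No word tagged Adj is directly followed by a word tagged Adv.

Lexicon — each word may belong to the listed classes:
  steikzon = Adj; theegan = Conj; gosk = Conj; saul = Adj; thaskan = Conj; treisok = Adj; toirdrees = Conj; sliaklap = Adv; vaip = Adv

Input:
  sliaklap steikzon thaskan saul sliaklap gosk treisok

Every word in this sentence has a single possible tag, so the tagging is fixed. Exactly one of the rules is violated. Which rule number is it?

Fixed tagging: Adv Adj Conj Adj Adv Conj Adj.
Applying the rules: R1 ok, R2 ok, R3 ok, R4 fails.
Only rule 4 fails.

4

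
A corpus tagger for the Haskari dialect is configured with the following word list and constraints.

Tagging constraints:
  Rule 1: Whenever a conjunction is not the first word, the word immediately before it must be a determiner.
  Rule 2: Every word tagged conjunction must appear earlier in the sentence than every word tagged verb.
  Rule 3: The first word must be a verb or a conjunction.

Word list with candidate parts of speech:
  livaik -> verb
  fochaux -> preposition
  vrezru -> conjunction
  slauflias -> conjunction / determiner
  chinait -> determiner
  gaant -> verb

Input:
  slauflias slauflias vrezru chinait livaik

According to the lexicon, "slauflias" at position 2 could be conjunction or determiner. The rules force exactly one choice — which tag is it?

determiner

Candidates per position — 1:slauflias {conjunction,determiner}; 2:slauflias {conjunction,determiner}; 3:vrezru {conjunction}; 4:chinait {determiner}; 5:livaik {verb}.
If word 1 were determiner, no tagging could satisfy rule 3; so word 1 is conjunction.
If word 2 were conjunction, no tagging could satisfy rule 1; so word 2 is determiner.
The unique satisfying tagging is: conjunction determiner conjunction determiner verb.
Rule-by-rule: rule 1 ok; rule 2 ok; rule 3 ok.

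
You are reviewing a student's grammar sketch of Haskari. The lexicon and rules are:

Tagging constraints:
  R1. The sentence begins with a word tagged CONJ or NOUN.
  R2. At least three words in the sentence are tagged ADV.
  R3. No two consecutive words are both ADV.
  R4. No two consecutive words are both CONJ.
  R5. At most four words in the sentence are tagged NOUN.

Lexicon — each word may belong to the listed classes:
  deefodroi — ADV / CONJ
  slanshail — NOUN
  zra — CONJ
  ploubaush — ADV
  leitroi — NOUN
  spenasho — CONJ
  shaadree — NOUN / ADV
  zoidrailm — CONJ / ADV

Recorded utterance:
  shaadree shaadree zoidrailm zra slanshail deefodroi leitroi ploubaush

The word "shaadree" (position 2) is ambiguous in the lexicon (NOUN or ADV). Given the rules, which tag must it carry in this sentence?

NOUN

Candidates per position — 1:shaadree {NOUN,ADV}; 2:shaadree {NOUN,ADV}; 3:zoidrailm {CONJ,ADV}; 4:zra {CONJ}; 5:slanshail {NOUN}; 6:deefodroi {ADV,CONJ}; 7:leitroi {NOUN}; 8:ploubaush {ADV}.
At position 1, choosing ADV makes rule 1 impossible to satisfy; hence NOUN.
At position 3, choosing CONJ makes rule 4 impossible to satisfy; hence ADV.
At position 2, choosing ADV makes rule 3 impossible to satisfy; hence NOUN.
At position 6, choosing CONJ makes rule 2 impossible to satisfy; hence ADV.
That leaves exactly one tagging: NOUN NOUN ADV CONJ NOUN ADV NOUN ADV.
Checking: rule 1 ok; rule 2 ok; rule 3 ok; rule 4 ok; rule 5 ok.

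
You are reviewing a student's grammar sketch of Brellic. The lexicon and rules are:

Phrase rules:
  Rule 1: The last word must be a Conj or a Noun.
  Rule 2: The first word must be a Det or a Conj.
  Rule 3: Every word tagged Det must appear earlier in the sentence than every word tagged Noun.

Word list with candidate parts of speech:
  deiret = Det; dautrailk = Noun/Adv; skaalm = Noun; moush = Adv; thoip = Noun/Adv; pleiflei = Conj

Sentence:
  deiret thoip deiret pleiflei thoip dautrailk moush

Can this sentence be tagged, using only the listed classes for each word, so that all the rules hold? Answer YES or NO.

Candidates per position — 1:deiret {Det}; 2:thoip {Noun,Adv}; 3:deiret {Det}; 4:pleiflei {Conj}; 5:thoip {Noun,Adv}; 6:dautrailk {Noun,Adv}; 7:moush {Adv}.
Rule 1 cannot be satisfied by any choice of tags from the lexicon.
So there is no consistent tagging.

NO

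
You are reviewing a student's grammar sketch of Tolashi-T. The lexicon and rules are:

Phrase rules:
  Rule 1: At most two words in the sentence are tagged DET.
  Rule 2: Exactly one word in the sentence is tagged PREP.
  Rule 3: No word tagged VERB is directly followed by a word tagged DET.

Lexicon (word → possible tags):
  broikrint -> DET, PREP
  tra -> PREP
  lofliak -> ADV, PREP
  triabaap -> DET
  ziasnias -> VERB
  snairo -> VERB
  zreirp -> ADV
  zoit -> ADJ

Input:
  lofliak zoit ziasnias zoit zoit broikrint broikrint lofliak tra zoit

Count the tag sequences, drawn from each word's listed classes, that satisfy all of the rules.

1

Candidates per position — 1:lofliak {ADV,PREP}; 2:zoit {ADJ}; 3:ziasnias {VERB}; 4:zoit {ADJ}; 5:zoit {ADJ}; 6:broikrint {DET,PREP}; 7:broikrint {DET,PREP}; 8:lofliak {ADV,PREP}; 9:tra {PREP}; 10:zoit {ADJ}.
There are 16 candidate sequences in total.
The sequences that satisfy every rule: ADV ADJ VERB ADJ ADJ DET DET ADV PREP ADJ.
Count = 1.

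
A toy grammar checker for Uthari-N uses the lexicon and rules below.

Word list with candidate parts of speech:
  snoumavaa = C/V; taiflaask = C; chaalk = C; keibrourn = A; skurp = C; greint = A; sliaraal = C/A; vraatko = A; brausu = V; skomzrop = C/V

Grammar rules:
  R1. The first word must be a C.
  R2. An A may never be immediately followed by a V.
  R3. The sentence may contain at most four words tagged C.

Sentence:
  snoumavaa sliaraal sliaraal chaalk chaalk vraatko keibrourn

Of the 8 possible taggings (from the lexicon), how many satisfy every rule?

Candidates per position — 1:snoumavaa {C,V}; 2:sliaraal {C,A}; 3:sliaraal {C,A}; 4:chaalk {C}; 5:chaalk {C}; 6:vraatko {A}; 7:keibrourn {A}.
There are 8 candidate sequences in total.
The sequences that satisfy every rule: C C A C C A A; C A C C C A A; C A A C C A A.
Count = 3.

3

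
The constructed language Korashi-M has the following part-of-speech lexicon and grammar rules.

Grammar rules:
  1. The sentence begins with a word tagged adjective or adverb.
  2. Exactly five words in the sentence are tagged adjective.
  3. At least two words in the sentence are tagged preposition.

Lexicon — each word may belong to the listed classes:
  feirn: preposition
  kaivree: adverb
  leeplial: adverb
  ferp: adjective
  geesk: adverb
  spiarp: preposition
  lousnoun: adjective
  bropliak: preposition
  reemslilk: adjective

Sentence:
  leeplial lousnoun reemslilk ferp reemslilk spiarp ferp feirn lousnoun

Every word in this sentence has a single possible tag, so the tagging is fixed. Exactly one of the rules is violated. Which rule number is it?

2

Fixed tagging: adverb adjective adjective adjective adjective preposition adjective preposition adjective.
Checking each rule: R1 pass, R2 fail, R3 pass.
Only rule 2 fails.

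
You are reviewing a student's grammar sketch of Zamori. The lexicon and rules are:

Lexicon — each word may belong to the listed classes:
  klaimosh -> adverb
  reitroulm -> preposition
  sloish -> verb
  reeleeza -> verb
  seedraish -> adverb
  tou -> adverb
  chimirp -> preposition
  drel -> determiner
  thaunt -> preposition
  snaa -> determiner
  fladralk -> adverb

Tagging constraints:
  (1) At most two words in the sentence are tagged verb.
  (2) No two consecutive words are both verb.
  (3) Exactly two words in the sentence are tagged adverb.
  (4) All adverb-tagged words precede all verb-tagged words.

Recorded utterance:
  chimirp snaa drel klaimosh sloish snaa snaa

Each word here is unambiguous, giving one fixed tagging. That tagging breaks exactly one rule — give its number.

Fixed tagging: preposition determiner determiner adverb verb determiner determiner.
Checking each rule: R1 ok, R2 ok, R3 fails, R4 ok.
Only rule 3 fails.

3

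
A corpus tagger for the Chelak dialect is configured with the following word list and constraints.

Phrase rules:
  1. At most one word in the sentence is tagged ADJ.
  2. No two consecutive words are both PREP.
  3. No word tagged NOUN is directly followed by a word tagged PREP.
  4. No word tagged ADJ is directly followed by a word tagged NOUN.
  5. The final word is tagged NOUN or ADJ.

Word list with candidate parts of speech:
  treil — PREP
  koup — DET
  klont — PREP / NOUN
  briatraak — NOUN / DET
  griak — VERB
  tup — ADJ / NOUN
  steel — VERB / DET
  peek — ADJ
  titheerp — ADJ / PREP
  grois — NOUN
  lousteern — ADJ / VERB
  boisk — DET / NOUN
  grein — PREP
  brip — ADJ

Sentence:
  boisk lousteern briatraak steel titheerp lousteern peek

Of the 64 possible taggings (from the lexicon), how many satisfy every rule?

8

Candidates per position — 1:boisk {DET,NOUN}; 2:lousteern {ADJ,VERB}; 3:briatraak {NOUN,DET}; 4:steel {VERB,DET}; 5:titheerp {ADJ,PREP}; 6:lousteern {ADJ,VERB}; 7:peek {ADJ}.
There are 64 candidate sequences in total.
Checking each against the rules leaves 8 sequences.
Count = 8.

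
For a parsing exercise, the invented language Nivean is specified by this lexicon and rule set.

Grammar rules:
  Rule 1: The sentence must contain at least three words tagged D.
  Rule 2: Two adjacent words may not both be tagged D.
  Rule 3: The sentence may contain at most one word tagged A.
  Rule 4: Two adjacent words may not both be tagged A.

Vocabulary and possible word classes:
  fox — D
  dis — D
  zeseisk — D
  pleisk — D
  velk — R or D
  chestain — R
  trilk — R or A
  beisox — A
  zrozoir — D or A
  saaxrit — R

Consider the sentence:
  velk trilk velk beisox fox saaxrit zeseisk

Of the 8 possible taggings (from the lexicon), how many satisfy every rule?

3

Candidates per position — 1:velk {R,D}; 2:trilk {R,A}; 3:velk {R,D}; 4:beisox {A}; 5:fox {D}; 6:saaxrit {R}; 7:zeseisk {D}.
There are 8 candidate sequences in total.
The sequences that satisfy every rule: R R D A D R D; D R R A D R D; D R D A D R D.
Count = 3.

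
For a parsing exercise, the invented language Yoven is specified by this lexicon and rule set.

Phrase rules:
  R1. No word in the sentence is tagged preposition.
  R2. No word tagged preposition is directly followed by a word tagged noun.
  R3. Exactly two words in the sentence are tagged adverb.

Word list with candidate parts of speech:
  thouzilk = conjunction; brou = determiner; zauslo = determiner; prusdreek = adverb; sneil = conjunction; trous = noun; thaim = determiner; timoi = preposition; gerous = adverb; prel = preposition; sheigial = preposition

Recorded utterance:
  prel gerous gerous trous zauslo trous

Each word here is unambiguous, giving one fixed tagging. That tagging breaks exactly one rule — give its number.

Fixed tagging: preposition adverb adverb noun determiner noun.
Rule check: R1 fail, R2 pass, R3 pass.
Only rule 1 fails.

1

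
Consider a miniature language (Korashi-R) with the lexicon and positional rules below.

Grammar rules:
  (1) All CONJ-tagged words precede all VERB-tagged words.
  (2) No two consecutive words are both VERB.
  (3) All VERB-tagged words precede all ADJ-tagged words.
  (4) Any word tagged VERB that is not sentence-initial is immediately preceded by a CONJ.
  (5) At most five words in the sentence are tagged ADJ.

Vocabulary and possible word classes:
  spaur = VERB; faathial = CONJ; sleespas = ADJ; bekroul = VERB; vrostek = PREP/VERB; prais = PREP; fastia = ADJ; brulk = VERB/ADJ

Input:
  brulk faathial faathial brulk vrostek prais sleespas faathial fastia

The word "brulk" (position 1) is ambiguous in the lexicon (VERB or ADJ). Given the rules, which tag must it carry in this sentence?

Candidates per position — 1:brulk {VERB,ADJ}; 2:faathial {CONJ}; 3:faathial {CONJ}; 4:brulk {VERB,ADJ}; 5:vrostek {PREP,VERB}; 6:prais {PREP}; 7:sleespas {ADJ}; 8:faathial {CONJ}; 9:fastia {ADJ}.
Position 1: VERB is ruled out by rule 1; that leaves ADJ.
Position 4: VERB is ruled out by rule 1; that leaves ADJ.
Position 5: VERB is ruled out by rule 1; that leaves PREP.
So the tagging must be: ADJ CONJ CONJ ADJ PREP PREP ADJ CONJ ADJ.
Verifying each rule — rule 1 satisfied; rule 2 satisfied; rule 3 satisfied; rule 4 satisfied; rule 5 satisfied.

ADJ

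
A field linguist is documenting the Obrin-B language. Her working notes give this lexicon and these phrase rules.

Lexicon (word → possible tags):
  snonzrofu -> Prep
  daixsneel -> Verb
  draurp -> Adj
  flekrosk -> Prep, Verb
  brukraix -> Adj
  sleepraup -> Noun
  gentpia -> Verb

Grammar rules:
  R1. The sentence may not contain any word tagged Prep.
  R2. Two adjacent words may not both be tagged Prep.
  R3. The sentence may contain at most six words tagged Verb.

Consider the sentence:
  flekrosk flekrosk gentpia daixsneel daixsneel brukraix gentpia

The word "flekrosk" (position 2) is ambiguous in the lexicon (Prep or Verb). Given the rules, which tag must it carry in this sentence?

Candidates per position — 1:flekrosk {Prep,Verb}; 2:flekrosk {Prep,Verb}; 3:gentpia {Verb}; 4:daixsneel {Verb}; 5:daixsneel {Verb}; 6:brukraix {Adj}; 7:gentpia {Verb}.
Position 1: tagging it Prep would leave rule 1 unsatisfiable, so it must be Verb.
Position 2: tagging it Prep would leave rule 1 unsatisfiable, so it must be Verb.
The unique satisfying tagging is: Verb Verb Verb Verb Verb Adj Verb.
Rule-by-rule: rule 1 holds; rule 2 holds; rule 3 holds.

Verb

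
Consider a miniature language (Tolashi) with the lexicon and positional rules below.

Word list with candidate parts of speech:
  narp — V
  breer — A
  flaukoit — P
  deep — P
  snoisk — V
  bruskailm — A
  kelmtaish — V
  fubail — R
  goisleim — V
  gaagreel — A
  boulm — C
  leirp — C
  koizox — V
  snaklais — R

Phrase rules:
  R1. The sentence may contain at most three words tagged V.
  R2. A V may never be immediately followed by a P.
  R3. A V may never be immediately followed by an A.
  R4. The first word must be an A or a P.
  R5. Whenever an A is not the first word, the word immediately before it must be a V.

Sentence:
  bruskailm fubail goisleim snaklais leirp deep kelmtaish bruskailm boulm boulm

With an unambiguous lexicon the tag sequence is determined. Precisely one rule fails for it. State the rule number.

Fixed tagging: A R V R C P V A C C.
Applying the rules: R1 pass, R2 pass, R3 fail, R4 pass, R5 pass.
Only rule 3 fails.

3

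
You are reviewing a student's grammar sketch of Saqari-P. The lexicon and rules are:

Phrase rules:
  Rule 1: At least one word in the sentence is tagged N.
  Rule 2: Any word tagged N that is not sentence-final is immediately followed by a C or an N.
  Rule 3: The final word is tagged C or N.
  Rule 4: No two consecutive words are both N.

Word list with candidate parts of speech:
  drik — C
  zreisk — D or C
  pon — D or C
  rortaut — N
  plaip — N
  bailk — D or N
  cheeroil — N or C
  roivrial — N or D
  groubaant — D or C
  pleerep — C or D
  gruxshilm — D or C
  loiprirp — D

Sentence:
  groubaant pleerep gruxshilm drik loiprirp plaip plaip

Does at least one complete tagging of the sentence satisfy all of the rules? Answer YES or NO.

NO

Candidates per position — 1:groubaant {D,C}; 2:pleerep {C,D}; 3:gruxshilm {D,C}; 4:drik {C}; 5:loiprirp {D}; 6:plaip {N}; 7:plaip {N}.
Rule 4 cannot be satisfied by any choice of tags from the lexicon.
So there is no consistent tagging.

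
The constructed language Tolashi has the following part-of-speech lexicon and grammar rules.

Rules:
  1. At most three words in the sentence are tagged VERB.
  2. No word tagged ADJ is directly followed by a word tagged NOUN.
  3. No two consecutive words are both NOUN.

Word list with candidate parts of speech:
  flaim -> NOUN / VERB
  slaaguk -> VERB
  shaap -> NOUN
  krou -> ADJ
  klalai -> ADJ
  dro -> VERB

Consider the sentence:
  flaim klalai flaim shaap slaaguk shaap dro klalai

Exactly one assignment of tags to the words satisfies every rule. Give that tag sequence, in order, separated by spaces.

Candidates per position — 1:flaim {NOUN,VERB}; 2:klalai {ADJ}; 3:flaim {NOUN,VERB}; 4:shaap {NOUN}; 5:slaaguk {VERB}; 6:shaap {NOUN}; 7:dro {VERB}; 8:klalai {ADJ}.
If word 3 were NOUN, no tagging could satisfy rule 2; so word 3 is VERB.
If word 1 were VERB, no tagging could satisfy rule 1; so word 1 is NOUN.
The only consistent sequence is: NOUN ADJ VERB NOUN VERB NOUN VERB ADJ.
Rule-by-rule: rule 1 ✓; rule 2 ✓; rule 3 ✓.

NOUN ADJ VERB NOUN VERB NOUN VERB ADJ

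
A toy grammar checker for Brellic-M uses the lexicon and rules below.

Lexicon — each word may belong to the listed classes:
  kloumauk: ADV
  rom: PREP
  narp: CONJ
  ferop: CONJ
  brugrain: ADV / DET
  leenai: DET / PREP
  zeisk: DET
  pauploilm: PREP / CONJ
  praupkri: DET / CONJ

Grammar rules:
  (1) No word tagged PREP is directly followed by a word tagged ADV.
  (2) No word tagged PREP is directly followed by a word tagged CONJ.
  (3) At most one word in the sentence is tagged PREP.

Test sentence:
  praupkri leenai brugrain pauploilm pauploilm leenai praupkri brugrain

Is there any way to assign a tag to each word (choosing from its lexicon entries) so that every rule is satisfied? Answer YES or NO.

Candidates per position — 1:praupkri {DET,CONJ}; 2:leenai {DET,PREP}; 3:brugrain {ADV,DET}; 4:pauploilm {PREP,CONJ}; 5:pauploilm {PREP,CONJ}; 6:leenai {DET,PREP}; 7:praupkri {DET,CONJ}; 8:brugrain {ADV,DET}.
One satisfying assignment: DET DET ADV CONJ CONJ DET DET DET.
Verifying each rule — rule 1 ok; rule 2 ok; rule 3 ok.

YES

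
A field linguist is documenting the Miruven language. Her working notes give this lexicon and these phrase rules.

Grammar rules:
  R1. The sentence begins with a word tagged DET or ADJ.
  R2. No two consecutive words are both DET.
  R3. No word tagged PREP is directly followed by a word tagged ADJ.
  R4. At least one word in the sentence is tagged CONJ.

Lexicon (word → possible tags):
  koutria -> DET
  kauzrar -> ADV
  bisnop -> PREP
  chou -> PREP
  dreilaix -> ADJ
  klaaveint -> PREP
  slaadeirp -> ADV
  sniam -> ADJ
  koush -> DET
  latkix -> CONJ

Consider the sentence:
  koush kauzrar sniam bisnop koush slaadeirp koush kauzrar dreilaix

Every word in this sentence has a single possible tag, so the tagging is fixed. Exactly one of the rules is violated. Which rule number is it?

Fixed tagging: DET ADV ADJ PREP DET ADV DET ADV ADJ.
Applying the rules: R1 holds, R2 holds, R3 holds, R4 violated.
Only rule 4 fails.

4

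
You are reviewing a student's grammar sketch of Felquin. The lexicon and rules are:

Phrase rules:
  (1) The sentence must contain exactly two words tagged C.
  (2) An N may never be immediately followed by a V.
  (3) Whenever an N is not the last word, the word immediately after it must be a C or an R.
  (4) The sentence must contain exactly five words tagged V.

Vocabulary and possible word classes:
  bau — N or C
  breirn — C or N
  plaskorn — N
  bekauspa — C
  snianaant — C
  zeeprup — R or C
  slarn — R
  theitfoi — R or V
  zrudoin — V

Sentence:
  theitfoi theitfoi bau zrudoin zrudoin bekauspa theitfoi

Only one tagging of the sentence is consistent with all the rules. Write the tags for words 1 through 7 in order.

V V C V V C V

Candidates per position — 1:theitfoi {R,V}; 2:theitfoi {R,V}; 3:bau {N,C}; 4:zrudoin {V}; 5:zrudoin {V}; 6:bekauspa {C}; 7:theitfoi {R,V}.
At position 1, choosing R makes rule 4 impossible to satisfy; hence V.
At position 2, choosing R makes rule 4 impossible to satisfy; hence V.
At position 3, choosing N makes rule 1 impossible to satisfy; hence C.
At position 7, choosing R makes rule 4 impossible to satisfy; hence V.
That leaves exactly one tagging: V V C V V C V.
Verifying each rule — rule 1 ✓; rule 2 ✓; rule 3 ✓; rule 4 ✓.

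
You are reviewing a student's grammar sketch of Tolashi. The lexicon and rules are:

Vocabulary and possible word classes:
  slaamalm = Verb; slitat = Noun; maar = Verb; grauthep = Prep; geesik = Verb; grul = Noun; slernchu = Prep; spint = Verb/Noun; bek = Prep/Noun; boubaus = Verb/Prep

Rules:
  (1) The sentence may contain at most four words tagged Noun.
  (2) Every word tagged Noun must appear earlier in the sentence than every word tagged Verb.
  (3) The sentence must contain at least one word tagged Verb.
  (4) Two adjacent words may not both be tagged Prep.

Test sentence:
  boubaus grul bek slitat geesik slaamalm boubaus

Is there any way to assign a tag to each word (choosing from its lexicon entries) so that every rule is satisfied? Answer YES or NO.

Candidates per position — 1:boubaus {Verb,Prep}; 2:grul {Noun}; 3:bek {Prep,Noun}; 4:slitat {Noun}; 5:geesik {Verb}; 6:slaamalm {Verb}; 7:boubaus {Verb,Prep}.
One satisfying assignment: Prep Noun Noun Noun Verb Verb Verb.
Verifying each rule — rule 1 ok; rule 2 ok; rule 3 ok; rule 4 ok.

YES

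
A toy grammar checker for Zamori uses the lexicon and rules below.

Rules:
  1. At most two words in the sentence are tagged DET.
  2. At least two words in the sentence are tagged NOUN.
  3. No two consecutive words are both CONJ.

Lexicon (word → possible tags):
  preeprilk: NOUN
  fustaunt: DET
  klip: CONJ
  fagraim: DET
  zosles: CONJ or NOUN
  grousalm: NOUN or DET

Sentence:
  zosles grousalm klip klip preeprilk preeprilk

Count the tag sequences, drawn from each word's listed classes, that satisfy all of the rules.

Candidates per position — 1:zosles {CONJ,NOUN}; 2:grousalm {NOUN,DET}; 3:klip {CONJ}; 4:klip {CONJ}; 5:preeprilk {NOUN}; 6:preeprilk {NOUN}.
There are 4 candidate sequences in total.
Rule 3 cannot be satisfied by any choice of tags from the lexicon.
So there is no consistent tagging.
Count = 0.

0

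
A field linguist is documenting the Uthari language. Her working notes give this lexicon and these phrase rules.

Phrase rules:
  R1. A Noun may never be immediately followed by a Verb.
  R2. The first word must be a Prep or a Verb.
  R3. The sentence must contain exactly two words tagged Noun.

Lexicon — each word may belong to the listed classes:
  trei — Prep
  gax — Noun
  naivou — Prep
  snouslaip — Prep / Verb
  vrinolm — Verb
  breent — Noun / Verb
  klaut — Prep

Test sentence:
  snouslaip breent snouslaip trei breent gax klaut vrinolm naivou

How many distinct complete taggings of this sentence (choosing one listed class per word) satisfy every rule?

6

Candidates per position — 1:snouslaip {Prep,Verb}; 2:breent {Noun,Verb}; 3:snouslaip {Prep,Verb}; 4:trei {Prep}; 5:breent {Noun,Verb}; 6:gax {Noun}; 7:klaut {Prep}; 8:vrinolm {Verb}; 9:naivou {Prep}.
There are 16 candidate sequences in total.
Checking each against the rules leaves 6 sequences.
Count = 6.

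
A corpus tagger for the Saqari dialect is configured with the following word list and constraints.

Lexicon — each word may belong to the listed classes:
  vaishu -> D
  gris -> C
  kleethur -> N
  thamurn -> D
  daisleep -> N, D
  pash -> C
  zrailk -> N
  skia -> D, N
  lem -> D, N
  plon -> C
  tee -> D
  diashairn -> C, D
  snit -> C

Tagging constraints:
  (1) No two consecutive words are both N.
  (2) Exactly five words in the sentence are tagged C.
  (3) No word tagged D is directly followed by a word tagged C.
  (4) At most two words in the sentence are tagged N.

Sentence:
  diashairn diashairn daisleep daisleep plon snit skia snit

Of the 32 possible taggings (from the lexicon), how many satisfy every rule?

1

Candidates per position — 1:diashairn {C,D}; 2:diashairn {C,D}; 3:daisleep {N,D}; 4:daisleep {N,D}; 5:plon {C}; 6:snit {C}; 7:skia {D,N}; 8:snit {C}.
There are 32 candidate sequences in total.
The sequences that satisfy every rule: C C D N C C N C.
Count = 1.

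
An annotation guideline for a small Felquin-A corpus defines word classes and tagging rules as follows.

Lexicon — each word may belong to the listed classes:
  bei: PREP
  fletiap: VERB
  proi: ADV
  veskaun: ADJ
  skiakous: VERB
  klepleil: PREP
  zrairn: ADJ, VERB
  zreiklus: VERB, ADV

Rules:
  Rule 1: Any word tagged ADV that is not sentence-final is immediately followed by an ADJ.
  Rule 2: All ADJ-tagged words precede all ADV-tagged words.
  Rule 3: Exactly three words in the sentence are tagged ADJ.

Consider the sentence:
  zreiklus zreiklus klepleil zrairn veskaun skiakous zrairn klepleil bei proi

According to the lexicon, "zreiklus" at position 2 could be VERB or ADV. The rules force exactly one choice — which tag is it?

VERB

Candidates per position — 1:zreiklus {VERB,ADV}; 2:zreiklus {VERB,ADV}; 3:klepleil {PREP}; 4:zrairn {ADJ,VERB}; 5:veskaun {ADJ}; 6:skiakous {VERB}; 7:zrairn {ADJ,VERB}; 8:klepleil {PREP}; 9:bei {PREP}; 10:proi {ADV}.
If word 1 were ADV, no tagging could satisfy rule 1; so word 1 is VERB.
If word 2 were ADV, no tagging could satisfy rule 1; so word 2 is VERB.
If word 4 were VERB, no tagging could satisfy rule 3; so word 4 is ADJ.
If word 7 were VERB, no tagging could satisfy rule 3; so word 7 is ADJ.
The unique satisfying tagging is: VERB VERB PREP ADJ ADJ VERB ADJ PREP PREP ADV.
Rule-by-rule: rule 1 ok; rule 2 ok; rule 3 ok.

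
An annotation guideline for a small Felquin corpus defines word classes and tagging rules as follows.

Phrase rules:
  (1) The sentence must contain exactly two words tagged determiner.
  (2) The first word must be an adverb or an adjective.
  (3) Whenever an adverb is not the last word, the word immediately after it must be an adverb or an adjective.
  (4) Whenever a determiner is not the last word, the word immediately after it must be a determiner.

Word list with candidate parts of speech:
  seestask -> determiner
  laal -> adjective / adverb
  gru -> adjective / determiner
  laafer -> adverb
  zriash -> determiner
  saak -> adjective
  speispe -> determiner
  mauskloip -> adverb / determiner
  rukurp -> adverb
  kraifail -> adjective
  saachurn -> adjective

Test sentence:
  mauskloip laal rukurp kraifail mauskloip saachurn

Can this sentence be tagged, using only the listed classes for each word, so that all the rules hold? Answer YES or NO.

Candidates per position — 1:mauskloip {adverb,determiner}; 2:laal {adjective,adverb}; 3:rukurp {adverb}; 4:kraifail {adjective}; 5:mauskloip {adverb,determiner}; 6:saachurn {adjective}.
Every candidate sequence violates at least one rule; no consistent tagging exists.

NO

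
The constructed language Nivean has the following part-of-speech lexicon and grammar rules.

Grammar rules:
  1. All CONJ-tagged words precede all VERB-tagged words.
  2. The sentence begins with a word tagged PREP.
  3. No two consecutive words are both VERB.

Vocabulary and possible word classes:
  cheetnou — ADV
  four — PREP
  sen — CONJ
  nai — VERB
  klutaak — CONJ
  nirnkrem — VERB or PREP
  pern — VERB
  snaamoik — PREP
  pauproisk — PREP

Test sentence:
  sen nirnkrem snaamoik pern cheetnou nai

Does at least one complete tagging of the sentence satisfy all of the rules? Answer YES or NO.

Candidates per position — 1:sen {CONJ}; 2:nirnkrem {VERB,PREP}; 3:snaamoik {PREP}; 4:pern {VERB}; 5:cheetnou {ADV}; 6:nai {VERB}.
Rule 2 cannot be satisfied by any choice of tags from the lexicon.
So there is no consistent tagging.

NO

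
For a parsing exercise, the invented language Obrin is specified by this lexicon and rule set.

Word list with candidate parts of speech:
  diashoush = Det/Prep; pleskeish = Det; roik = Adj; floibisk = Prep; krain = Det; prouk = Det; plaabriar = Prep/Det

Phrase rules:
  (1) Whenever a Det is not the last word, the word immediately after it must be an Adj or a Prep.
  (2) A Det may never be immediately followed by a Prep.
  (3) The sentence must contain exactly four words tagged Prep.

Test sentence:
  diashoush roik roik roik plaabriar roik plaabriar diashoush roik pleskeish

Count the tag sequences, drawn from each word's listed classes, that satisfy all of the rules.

Candidates per position — 1:diashoush {Det,Prep}; 2:roik {Adj}; 3:roik {Adj}; 4:roik {Adj}; 5:plaabriar {Prep,Det}; 6:roik {Adj}; 7:plaabriar {Prep,Det}; 8:diashoush {Det,Prep}; 9:roik {Adj}; 10:pleskeish {Det}.
There are 16 candidate sequences in total.
The sequences that satisfy every rule: Prep Adj Adj Adj Prep Adj Prep Prep Adj Det.
Count = 1.

1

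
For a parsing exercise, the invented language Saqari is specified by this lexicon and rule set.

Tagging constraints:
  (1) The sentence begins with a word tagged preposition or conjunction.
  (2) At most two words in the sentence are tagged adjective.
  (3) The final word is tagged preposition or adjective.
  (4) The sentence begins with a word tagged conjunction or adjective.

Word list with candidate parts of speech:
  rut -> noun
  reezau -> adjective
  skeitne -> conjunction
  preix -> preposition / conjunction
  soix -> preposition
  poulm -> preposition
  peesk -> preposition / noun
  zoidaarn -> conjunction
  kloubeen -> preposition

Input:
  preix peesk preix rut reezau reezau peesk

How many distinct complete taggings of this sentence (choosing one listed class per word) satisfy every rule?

Candidates per position — 1:preix {preposition,conjunction}; 2:peesk {preposition,noun}; 3:preix {preposition,conjunction}; 4:rut {noun}; 5:reezau {adjective}; 6:reezau {adjective}; 7:peesk {preposition,noun}.
There are 16 candidate sequences in total.
The sequences that satisfy every rule: conjunction preposition preposition noun adjective adjective preposition; conjunction preposition conjunction noun adjective adjective preposition; conjunction noun preposition noun adjective adjective preposition; conjunction noun conjunction noun adjective adjective preposition.
Count = 4.

4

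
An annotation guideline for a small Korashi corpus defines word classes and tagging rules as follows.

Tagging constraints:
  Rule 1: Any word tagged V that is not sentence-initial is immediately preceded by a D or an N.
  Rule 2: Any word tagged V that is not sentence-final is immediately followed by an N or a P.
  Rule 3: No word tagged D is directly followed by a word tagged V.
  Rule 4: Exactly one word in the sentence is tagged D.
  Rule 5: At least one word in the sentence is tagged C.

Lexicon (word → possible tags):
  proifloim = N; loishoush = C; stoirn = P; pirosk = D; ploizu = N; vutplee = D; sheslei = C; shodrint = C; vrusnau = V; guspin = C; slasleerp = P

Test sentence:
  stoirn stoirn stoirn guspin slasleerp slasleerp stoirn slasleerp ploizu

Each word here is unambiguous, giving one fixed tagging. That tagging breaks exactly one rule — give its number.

4

Fixed tagging: P P P C P P P P N.
Applying the rules: R1 holds, R2 holds, R3 holds, R4 violated, R5 holds.
Only rule 4 fails.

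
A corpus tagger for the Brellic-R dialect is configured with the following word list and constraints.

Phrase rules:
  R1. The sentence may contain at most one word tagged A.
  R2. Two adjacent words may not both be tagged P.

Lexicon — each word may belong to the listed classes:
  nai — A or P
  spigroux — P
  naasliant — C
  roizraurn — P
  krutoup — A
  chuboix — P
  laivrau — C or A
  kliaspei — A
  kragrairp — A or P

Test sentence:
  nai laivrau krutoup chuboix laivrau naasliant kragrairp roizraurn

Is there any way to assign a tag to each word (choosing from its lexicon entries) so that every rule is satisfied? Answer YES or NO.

Candidates per position — 1:nai {A,P}; 2:laivrau {C,A}; 3:krutoup {A}; 4:chuboix {P}; 5:laivrau {C,A}; 6:naasliant {C}; 7:kragrairp {A,P}; 8:roizraurn {P}.
Every candidate sequence violates at least one rule; no consistent tagging exists.

NO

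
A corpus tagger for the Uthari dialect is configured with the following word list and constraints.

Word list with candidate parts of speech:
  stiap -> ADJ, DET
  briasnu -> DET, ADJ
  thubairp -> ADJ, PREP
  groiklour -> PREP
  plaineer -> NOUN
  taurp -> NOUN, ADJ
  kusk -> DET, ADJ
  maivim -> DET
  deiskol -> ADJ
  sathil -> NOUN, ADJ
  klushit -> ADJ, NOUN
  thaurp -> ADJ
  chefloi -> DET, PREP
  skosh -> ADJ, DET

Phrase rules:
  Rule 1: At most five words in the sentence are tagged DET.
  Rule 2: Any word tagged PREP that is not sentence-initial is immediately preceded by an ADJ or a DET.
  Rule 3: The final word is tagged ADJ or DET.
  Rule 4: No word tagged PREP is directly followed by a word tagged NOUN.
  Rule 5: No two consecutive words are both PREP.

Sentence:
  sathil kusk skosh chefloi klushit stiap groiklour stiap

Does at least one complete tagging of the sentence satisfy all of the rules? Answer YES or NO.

YES

Candidates per position — 1:sathil {NOUN,ADJ}; 2:kusk {DET,ADJ}; 3:skosh {ADJ,DET}; 4:chefloi {DET,PREP}; 5:klushit {ADJ,NOUN}; 6:stiap {ADJ,DET}; 7:groiklour {PREP}; 8:stiap {ADJ,DET}.
One satisfying assignment: ADJ DET ADJ PREP ADJ DET PREP ADJ.
Verifying each rule — rule 1 satisfied; rule 2 satisfied; rule 3 satisfied; rule 4 satisfied; rule 5 satisfied.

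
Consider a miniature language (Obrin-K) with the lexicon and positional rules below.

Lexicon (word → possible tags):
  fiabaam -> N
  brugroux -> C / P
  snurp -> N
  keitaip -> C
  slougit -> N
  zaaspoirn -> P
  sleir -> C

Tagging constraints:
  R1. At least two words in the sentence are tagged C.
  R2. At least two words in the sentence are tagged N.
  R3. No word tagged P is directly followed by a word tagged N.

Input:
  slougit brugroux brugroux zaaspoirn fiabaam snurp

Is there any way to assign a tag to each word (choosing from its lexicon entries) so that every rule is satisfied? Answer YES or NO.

NO

Candidates per position — 1:slougit {N}; 2:brugroux {C,P}; 3:brugroux {C,P}; 4:zaaspoirn {P}; 5:fiabaam {N}; 6:snurp {N}.
Rule 3 cannot be satisfied by any choice of tags from the lexicon.
So there is no consistent tagging.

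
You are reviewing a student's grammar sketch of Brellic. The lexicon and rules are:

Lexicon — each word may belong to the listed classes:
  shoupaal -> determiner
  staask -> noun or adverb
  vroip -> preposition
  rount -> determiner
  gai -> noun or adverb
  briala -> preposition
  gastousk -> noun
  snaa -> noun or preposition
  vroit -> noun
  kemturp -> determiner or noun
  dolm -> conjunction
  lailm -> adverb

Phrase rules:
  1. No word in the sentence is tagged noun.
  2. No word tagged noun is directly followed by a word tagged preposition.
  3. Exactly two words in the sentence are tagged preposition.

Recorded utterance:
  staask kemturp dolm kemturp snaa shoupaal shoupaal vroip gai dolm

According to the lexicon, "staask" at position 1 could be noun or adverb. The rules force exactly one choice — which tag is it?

Candidates per position — 1:staask {noun,adverb}; 2:kemturp {determiner,noun}; 3:dolm {conjunction}; 4:kemturp {determiner,noun}; 5:snaa {noun,preposition}; 6:shoupaal {determiner}; 7:shoupaal {determiner}; 8:vroip {preposition}; 9:gai {noun,adverb}; 10:dolm {conjunction}.
Position 1: tagging it noun would leave rule 1 unsatisfiable, so it must be adverb.
Position 2: tagging it noun would leave rule 1 unsatisfiable, so it must be determiner.
Position 4: tagging it noun would leave rule 1 unsatisfiable, so it must be determiner.
Position 5: tagging it noun would leave rule 1 unsatisfiable, so it must be preposition.
Position 9: tagging it noun would leave rule 1 unsatisfiable, so it must be adverb.
So the tagging must be: adverb determiner conjunction determiner preposition determiner determiner preposition adverb conjunction.
Check: rule 1 holds; rule 2 holds; rule 3 holds.

adverb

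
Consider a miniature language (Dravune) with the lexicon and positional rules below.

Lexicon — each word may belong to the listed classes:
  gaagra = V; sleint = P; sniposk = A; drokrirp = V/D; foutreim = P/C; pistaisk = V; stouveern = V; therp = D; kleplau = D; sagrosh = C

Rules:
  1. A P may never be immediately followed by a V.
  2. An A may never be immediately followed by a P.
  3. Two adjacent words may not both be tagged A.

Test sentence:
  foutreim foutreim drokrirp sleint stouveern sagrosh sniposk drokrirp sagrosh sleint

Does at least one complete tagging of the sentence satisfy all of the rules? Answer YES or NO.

NO

Candidates per position — 1:foutreim {P,C}; 2:foutreim {P,C}; 3:drokrirp {V,D}; 4:sleint {P}; 5:stouveern {V}; 6:sagrosh {C}; 7:sniposk {A}; 8:drokrirp {V,D}; 9:sagrosh {C}; 10:sleint {P}.
Rule 1 cannot be satisfied by any choice of tags from the lexicon.
So there is no consistent tagging.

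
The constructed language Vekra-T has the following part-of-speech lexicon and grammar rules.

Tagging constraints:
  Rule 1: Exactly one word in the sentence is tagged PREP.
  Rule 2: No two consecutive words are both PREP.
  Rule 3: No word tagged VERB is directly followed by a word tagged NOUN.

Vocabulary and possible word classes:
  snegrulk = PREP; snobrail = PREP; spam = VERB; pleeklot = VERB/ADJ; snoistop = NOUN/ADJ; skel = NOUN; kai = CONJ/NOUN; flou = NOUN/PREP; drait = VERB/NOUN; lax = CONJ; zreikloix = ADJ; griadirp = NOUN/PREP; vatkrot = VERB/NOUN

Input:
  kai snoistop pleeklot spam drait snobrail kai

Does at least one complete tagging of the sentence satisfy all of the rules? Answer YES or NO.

Candidates per position — 1:kai {CONJ,NOUN}; 2:snoistop {NOUN,ADJ}; 3:pleeklot {VERB,ADJ}; 4:spam {VERB}; 5:drait {VERB,NOUN}; 6:snobrail {PREP}; 7:kai {CONJ,NOUN}.
One satisfying assignment: NOUN ADJ ADJ VERB VERB PREP NOUN.
Check: rule 1 ✓; rule 2 ✓; rule 3 ✓.

YES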